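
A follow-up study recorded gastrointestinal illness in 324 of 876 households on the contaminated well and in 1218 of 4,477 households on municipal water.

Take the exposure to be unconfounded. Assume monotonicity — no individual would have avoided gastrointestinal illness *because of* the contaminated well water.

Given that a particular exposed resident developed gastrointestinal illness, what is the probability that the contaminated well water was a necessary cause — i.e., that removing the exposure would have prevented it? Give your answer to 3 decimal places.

PN ≈ 0.264

p₁ = P(outcome | exposed) = 324/876 = 0.36986
p₀ = P(outcome | unexposed) = 1218/4477 = 0.27206
Under exogeneity and monotonicity, PN = (p₁ − p₀) / p₁.
PN = (0.36986 − 0.27206) / 0.36986 = 0.097806 / 0.36986 ≈ 0.2644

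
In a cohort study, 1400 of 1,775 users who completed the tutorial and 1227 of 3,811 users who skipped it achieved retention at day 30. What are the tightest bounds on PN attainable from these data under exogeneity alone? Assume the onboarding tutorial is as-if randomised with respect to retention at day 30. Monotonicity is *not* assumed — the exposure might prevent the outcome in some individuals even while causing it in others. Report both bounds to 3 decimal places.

p₁ = P(outcome | exposed) = 1400/1775 = 0.78873
p₀ = P(outcome | unexposed) = 1227/3811 = 0.32196
Under exogeneity alone the bounds on PN are max{0,(p₁−p₀)/p₁} ≤ PN ≤ min{1,(1−p₀)/p₁}.
  lower = (p₁ − p₀)/p₁ = 0.46677 / 0.78873 ≈ 0.5918
  upper = min{1, (1 − p₀)/p₁} = 0.67804 / 0.78873 ≈ 0.8597

0.592 ≤ PN ≤ 0.860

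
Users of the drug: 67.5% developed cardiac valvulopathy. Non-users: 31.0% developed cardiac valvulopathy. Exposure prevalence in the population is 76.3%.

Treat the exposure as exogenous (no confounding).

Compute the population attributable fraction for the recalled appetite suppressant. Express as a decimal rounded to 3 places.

PAF ≈ 0.473

p₁ = 0.675, p₀ = 0.31.
Overall risk P(Y=1) = π·p₁ + (1−π)·p₀ = 0.763×0.675 + 0.237×0.31 = 0.5885.
Under exogeneity, PAF = [P(Y=1) − p₀] / P(Y=1).
PAF = (0.5885 − 0.31) / 0.5885 ≈ 0.4732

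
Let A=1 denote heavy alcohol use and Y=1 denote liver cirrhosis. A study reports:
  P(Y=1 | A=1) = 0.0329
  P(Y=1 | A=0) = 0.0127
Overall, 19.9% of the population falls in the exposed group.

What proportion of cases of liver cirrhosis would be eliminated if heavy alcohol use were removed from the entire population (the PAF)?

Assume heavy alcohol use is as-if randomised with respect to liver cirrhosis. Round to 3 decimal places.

Let p₁ = 0.0329, p₀ = 0.0127.
Overall risk P(Y=1) = π·p₁ + (1−π)·p₀ = 0.199×0.0329 + 0.801×0.0127 = 0.01672.
Under exogeneity, PAF = [P(Y=1) − p₀] / P(Y=1).
PAF = (0.01672 − 0.0127) / 0.01672 ≈ 0.2404

PAF ≈ 0.240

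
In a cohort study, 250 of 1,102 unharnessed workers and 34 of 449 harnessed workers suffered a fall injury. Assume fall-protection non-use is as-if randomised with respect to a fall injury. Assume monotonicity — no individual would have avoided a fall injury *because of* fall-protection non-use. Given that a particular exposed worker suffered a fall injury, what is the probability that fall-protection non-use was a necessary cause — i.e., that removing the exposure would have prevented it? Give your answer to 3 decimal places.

p₁ = P(outcome | exposed) = 250/1102 = 0.22686
p₀ = P(outcome | unexposed) = 34/449 = 0.075724
Under exogeneity and monotonicity, PN = (p₁ − p₀) / p₁.
PN = (0.22686 − 0.075724) / 0.22686 = 0.15114 / 0.22686 ≈ 0.6662

PN ≈ 0.666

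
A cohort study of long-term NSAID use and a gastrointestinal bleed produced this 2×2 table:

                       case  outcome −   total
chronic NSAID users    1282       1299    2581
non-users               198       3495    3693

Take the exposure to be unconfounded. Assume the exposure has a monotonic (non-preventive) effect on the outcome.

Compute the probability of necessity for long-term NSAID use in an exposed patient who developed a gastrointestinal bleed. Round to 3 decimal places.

PN ≈ 0.892

p₁ = P(outcome | exposed) = 1282/2581 = 0.49671
p₀ = P(outcome | unexposed) = 198/3693 = 0.053615
Under exogeneity and monotonicity, PN = (p₁ − p₀)/p₁.
PN = (0.49671 − 0.053615) / 0.49671 ≈ 0.8921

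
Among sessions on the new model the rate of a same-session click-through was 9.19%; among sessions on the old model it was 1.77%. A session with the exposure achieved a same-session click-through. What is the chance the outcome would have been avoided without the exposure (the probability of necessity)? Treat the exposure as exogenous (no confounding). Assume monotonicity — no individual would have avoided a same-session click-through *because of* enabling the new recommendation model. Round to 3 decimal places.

PN ≈ 0.807

p₁ = 0.0919, p₀ = 0.0177.
Under exogeneity and monotonicity, PN = (p₁ − p₀) / p₁.
PN = (0.0919 − 0.0177) / 0.0919 = 0.0742 / 0.0919 ≈ 0.8074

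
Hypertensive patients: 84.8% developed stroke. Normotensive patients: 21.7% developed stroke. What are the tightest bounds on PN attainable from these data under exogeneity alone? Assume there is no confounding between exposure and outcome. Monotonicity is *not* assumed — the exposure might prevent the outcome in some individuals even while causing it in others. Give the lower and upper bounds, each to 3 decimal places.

p₁ = 0.848, p₀ = 0.217.
Under exogeneity alone the bounds on PN are max{0,(p₁−p₀)/p₁} ≤ PN ≤ min{1,(1−p₀)/p₁}.
  lower = (p₁ − p₀)/p₁ = 0.631 / 0.848 ≈ 0.7441
  upper = min{1, (1 − p₀)/p₁} = 0.783 / 0.848 ≈ 0.9233

0.744 ≤ PN ≤ 0.923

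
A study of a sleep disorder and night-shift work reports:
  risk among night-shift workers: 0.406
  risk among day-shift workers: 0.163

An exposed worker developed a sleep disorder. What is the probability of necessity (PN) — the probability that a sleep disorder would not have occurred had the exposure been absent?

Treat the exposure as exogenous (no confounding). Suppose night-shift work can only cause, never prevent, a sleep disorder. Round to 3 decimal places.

PN ≈ 0.599

Let p₁ = 0.406, p₀ = 0.163.
Under exogeneity and monotonicity, PN = (p₁ − p₀) / p₁.
PN = (0.406 − 0.163) / 0.406 = 0.243 / 0.406 ≈ 0.5985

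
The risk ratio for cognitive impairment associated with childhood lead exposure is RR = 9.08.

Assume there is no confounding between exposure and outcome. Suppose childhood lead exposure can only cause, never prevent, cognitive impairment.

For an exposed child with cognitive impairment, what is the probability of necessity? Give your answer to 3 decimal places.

Under exogeneity and monotonicity, PN = (RR − 1) / RR = 1 − 1/RR.
PN = (9.08 − 1) / 9.08 = 8.08 / 9.08 ≈ 0.8899

PN ≈ 0.890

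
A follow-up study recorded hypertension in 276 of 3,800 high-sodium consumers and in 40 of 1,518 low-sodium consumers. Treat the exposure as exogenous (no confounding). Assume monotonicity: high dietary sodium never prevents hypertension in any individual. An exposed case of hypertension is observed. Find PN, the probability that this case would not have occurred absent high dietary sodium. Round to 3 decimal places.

p₁ = P(outcome | exposed) = 276/3800 = 0.072632
p₀ = P(outcome | unexposed) = 40/1518 = 0.02635
Under exogeneity and monotonicity, PN = (p₁ − p₀) / p₁.
PN = (0.072632 − 0.02635) / 0.072632 = 0.046281 / 0.072632 ≈ 0.6372

PN ≈ 0.637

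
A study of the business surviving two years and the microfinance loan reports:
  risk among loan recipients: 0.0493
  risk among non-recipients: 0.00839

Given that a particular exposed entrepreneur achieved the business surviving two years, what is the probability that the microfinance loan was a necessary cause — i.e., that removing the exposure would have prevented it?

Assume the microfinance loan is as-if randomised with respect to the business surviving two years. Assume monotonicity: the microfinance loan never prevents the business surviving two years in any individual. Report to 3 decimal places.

Let p₁ = 0.0493, p₀ = 0.00839.
Under exogeneity and monotonicity, PN = (p₁ − p₀) / p₁.
PN = (0.0493 − 0.00839) / 0.0493 = 0.04091 / 0.0493 ≈ 0.8298

PN ≈ 0.830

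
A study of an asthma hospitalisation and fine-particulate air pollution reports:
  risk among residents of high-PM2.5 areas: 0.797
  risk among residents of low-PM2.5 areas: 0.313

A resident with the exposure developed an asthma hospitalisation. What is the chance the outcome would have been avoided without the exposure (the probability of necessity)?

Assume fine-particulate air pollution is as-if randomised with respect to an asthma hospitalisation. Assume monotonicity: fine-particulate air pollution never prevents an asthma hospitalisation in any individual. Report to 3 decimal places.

Let p₁ = 0.797, p₀ = 0.313.
Under exogeneity and monotonicity, PN = (p₁ − p₀) / p₁.
PN = (0.797 − 0.313) / 0.797 = 0.484 / 0.797 ≈ 0.6073

PN ≈ 0.607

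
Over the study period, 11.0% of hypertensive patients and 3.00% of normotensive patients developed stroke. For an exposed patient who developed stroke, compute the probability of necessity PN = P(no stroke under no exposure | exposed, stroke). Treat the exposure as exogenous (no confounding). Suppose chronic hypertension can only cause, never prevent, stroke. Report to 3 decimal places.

PN ≈ 0.727

p₁ = 0.11, p₀ = 0.03.
Under exogeneity and monotonicity, PN = (p₁ − p₀) / p₁.
PN = (0.11 − 0.03) / 0.11 = 0.08 / 0.11 ≈ 0.7273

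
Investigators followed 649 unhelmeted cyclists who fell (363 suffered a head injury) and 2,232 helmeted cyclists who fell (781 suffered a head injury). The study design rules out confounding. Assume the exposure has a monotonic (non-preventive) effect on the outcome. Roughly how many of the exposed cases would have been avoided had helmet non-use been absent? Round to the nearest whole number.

p₁ = P(outcome | exposed) = 363/649 = 0.55932
p₀ = P(outcome | unexposed) = 781/2232 = 0.34991
PN = (p₁ − p₀)/p₁ = (0.55932 − 0.34991) / 0.55932 ≈ 0.37440.
Attributable cases ≈ PN × (exposed cases) = 0.37440 × 363 ≈ 135.91.

about 136 cases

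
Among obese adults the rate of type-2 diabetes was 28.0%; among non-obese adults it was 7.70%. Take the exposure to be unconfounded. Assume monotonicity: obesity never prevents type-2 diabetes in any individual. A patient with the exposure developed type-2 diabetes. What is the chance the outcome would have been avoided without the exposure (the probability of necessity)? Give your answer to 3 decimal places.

p₁ = 0.28, p₀ = 0.077.
Under exogeneity and monotonicity, PN = (p₁ − p₀) / p₁.
PN = (0.28 − 0.077) / 0.28 = 0.203 / 0.28 ≈ 0.7250

PN ≈ 0.725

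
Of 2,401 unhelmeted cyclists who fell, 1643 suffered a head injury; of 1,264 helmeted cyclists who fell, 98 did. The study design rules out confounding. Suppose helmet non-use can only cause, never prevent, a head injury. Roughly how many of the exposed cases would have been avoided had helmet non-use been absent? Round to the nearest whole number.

p₁ = P(outcome | exposed) = 1643/2401 = 0.6843
p₀ = P(outcome | unexposed) = 98/1264 = 0.077532
PN = (p₁ − p₀)/p₁ = (0.6843 − 0.077532) / 0.6843 ≈ 0.88670.
Attributable cases ≈ PN × (exposed cases) = 0.88670 × 1643 ≈ 1456.85.

about 1457 cases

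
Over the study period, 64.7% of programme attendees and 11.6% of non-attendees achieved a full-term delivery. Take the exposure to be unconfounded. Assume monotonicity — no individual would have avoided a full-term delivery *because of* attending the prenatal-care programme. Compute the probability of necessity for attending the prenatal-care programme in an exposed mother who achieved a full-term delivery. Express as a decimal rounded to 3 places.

p₁ = 0.647, p₀ = 0.116.
Under exogeneity and monotonicity, PN = (p₁ − p₀) / p₁.
PN = (0.647 − 0.116) / 0.647 = 0.531 / 0.647 ≈ 0.8207

PN ≈ 0.821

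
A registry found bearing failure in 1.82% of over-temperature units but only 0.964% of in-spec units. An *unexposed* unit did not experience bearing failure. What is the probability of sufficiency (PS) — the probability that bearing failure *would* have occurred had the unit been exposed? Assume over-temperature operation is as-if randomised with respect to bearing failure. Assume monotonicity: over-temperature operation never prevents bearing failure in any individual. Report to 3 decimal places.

p₁ = 0.0182, p₀ = 0.00964.
Under exogeneity and monotonicity, PS = (p₁ − p₀) / (1 − p₀).
PS = (0.0182 − 0.00964) / (1 − 0.00964) = 0.00856 / 0.99036 ≈ 0.0086

PS ≈ 0.009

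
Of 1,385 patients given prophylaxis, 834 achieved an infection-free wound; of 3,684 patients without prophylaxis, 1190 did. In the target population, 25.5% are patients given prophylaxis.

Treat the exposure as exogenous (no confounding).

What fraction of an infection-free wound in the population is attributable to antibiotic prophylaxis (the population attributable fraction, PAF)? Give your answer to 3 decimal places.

p₁ = P(outcome | exposed) = 834/1385 = 0.60217
p₀ = P(outcome | unexposed) = 1190/3684 = 0.32302
Overall risk P(Y=1) = π·p₁ + (1−π)·p₀ = 0.255×0.60217 + 0.745×0.32302 = 0.3942.
Under exogeneity, PAF = [P(Y=1) − p₀] / P(Y=1).
PAF = (0.3942 − 0.32302) / 0.3942 ≈ 0.1806

PAF ≈ 0.181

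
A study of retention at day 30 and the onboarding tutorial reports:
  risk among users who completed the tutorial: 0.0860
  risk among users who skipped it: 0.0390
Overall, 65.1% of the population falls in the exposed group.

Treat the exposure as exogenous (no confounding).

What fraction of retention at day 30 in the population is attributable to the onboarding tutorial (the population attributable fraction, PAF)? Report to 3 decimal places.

PAF ≈ 0.440

Let p₁ = 0.086, p₀ = 0.039.
Overall risk P(Y=1) = π·p₁ + (1−π)·p₀ = 0.651×0.086 + 0.349×0.039 = 0.069597.
Under exogeneity, PAF = [P(Y=1) − p₀] / P(Y=1).
PAF = (0.069597 − 0.039) / 0.069597 ≈ 0.4396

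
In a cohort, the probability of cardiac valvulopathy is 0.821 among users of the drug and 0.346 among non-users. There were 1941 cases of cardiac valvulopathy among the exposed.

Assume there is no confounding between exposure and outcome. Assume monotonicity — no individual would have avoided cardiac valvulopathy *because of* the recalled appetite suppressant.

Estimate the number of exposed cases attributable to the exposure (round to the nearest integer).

Let p₁ = 0.821, p₀ = 0.346.
PN = (p₁ − p₀)/p₁ = (0.821 − 0.346) / 0.821 ≈ 0.57856.
Attributable cases ≈ PN × (exposed cases) = 0.57856 × 1941 ≈ 1122.99.

about 1123 cases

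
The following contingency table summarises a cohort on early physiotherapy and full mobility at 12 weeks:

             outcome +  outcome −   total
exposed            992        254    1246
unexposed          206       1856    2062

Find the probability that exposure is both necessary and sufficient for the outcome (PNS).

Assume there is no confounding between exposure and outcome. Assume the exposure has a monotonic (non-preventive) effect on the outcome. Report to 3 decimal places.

p₁ = P(outcome | exposed) = 992/1246 = 0.79615
p₀ = P(outcome | unexposed) = 206/2062 = 0.099903
Under exogeneity and monotonicity, PNS = p₁ − p₀.
PNS = 0.79615 − 0.099903 = 0.69624

PNS ≈ 0.696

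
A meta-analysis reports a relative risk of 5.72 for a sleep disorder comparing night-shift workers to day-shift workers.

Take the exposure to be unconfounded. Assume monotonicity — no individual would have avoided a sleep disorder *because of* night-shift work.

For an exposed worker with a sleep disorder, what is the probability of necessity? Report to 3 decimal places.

Under exogeneity and monotonicity, PN = (RR − 1) / RR = 1 − 1/RR.
PN = (5.72 − 1) / 5.72 = 4.72 / 5.72 ≈ 0.8252

PN ≈ 0.825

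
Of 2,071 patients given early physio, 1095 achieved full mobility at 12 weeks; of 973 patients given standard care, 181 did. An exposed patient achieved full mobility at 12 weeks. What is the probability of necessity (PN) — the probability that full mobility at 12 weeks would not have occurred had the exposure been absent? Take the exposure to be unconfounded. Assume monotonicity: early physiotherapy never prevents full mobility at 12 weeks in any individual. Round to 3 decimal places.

PN ≈ 0.648

p₁ = P(outcome | exposed) = 1095/2071 = 0.52873
p₀ = P(outcome | unexposed) = 181/973 = 0.18602
Under exogeneity and monotonicity, PN = (p₁ − p₀) / p₁.
PN = (0.52873 − 0.18602) / 0.52873 = 0.34271 / 0.52873 ≈ 0.6482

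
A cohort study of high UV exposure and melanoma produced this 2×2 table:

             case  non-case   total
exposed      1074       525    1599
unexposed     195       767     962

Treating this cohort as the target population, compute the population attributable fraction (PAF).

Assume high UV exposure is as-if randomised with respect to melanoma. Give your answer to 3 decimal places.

p₁ = P(outcome | exposed) = 1074/1599 = 0.67167
p₀ = P(outcome | unexposed) = 195/962 = 0.2027
Exposure prevalence π = 1599/2561 = 0.62437; overall risk P(Y=1) = 0.49551.
Under exogeneity, PAF = [P(Y=1) − p₀]/P(Y=1).
PAF = (0.49551 − 0.2027) / 0.49551 ≈ 0.5909

PAF ≈ 0.591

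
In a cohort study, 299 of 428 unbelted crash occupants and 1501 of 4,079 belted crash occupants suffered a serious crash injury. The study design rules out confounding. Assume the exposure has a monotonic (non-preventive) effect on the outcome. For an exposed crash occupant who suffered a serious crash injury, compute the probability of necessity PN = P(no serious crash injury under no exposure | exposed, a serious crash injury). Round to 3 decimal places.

PN ≈ 0.473

p₁ = P(outcome | exposed) = 299/428 = 0.6986
p₀ = P(outcome | unexposed) = 1501/4079 = 0.36798
Under exogeneity and monotonicity, PN = (p₁ − p₀) / p₁.
PN = (0.6986 − 0.36798) / 0.6986 = 0.33062 / 0.6986 ≈ 0.4733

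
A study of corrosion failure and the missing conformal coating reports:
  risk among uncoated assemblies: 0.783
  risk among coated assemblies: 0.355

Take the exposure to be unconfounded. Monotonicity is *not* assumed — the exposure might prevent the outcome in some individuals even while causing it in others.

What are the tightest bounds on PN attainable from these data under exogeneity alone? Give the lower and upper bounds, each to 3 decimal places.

0.547 ≤ PN ≤ 0.824

Let p₁ = 0.783, p₀ = 0.355.
Under exogeneity alone the bounds on PN are max{0,(p₁−p₀)/p₁} ≤ PN ≤ min{1,(1−p₀)/p₁}.
  lower = (p₁ − p₀)/p₁ = 0.428 / 0.783 ≈ 0.5466
  upper = min{1, (1 − p₀)/p₁} = 0.645 / 0.783 ≈ 0.8238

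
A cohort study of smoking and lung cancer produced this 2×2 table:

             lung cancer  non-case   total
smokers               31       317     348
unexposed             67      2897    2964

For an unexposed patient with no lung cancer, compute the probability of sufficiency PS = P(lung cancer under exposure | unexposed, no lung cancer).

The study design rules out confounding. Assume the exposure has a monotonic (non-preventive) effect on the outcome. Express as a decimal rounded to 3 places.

PS ≈ 0.068

p₁ = P(outcome | exposed) = 31/348 = 0.08908
p₀ = P(outcome | unexposed) = 67/2964 = 0.022605
Under exogeneity and monotonicity, PS = (p₁ − p₀) / (1 − p₀).
PS = (0.08908 − 0.022605) / (1 − 0.022605) = 0.066476 / 0.9774 ≈ 0.0680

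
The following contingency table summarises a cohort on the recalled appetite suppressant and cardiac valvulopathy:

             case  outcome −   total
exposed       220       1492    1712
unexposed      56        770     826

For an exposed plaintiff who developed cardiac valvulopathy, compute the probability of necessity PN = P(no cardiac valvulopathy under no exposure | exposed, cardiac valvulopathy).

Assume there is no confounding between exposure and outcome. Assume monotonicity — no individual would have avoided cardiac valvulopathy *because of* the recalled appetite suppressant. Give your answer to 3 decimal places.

PN ≈ 0.472

p₁ = P(outcome | exposed) = 220/1712 = 0.1285
p₀ = P(outcome | unexposed) = 56/826 = 0.067797
Under exogeneity and monotonicity, PN = (p₁ − p₀)/p₁.
PN = (0.1285 − 0.067797) / 0.1285 ≈ 0.4724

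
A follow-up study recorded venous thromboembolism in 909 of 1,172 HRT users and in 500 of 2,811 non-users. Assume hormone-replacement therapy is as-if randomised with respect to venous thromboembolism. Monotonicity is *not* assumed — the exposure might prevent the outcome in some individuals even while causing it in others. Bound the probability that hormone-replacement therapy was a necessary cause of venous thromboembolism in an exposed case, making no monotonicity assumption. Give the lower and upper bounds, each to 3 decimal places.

p₁ = P(outcome | exposed) = 909/1172 = 0.7756
p₀ = P(outcome | unexposed) = 500/2811 = 0.17787
Under exogeneity alone the bounds on PN are max{0,(p₁−p₀)/p₁} ≤ PN ≤ min{1,(1−p₀)/p₁}.
  lower = (p₁ − p₀)/p₁ = 0.59772 / 0.7756 ≈ 0.7707
  upper = min{1, (1 − p₀)/p₁} = 0.82213 / 0.7756 ≈ 1.0600 → capped at 1

0.771 ≤ PN ≤ 1.000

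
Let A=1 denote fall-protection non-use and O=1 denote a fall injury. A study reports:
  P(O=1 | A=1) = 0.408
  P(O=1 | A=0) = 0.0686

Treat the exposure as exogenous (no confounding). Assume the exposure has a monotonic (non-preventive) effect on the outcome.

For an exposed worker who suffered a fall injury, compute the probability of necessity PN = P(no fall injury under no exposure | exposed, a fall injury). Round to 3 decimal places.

PN ≈ 0.832

Let p₁ = 0.408, p₀ = 0.0686.
Under exogeneity and monotonicity, PN = (p₁ − p₀) / p₁.
PN = (0.408 − 0.0686) / 0.408 = 0.3394 / 0.408 ≈ 0.8319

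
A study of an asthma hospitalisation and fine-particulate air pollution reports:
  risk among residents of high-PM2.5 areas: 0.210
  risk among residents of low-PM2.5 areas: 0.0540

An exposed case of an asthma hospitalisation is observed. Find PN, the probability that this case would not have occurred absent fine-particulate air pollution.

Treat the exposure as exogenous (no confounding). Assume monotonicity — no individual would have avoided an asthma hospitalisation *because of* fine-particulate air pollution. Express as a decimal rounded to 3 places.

Let p₁ = 0.21, p₀ = 0.054.
Under exogeneity and monotonicity, PN = (p₁ − p₀) / p₁.
PN = (0.21 − 0.054) / 0.21 = 0.156 / 0.21 ≈ 0.7429

PN ≈ 0.743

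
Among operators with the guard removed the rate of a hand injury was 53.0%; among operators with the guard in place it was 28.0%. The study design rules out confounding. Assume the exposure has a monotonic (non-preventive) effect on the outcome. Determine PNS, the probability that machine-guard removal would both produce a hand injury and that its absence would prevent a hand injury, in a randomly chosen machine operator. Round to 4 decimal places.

PNS ≈ 0.2500

p₁ = 0.53, p₀ = 0.28.
Under exogeneity and monotonicity, PNS = p₁ − p₀.
PNS = 0.53 − 0.28 = 0.25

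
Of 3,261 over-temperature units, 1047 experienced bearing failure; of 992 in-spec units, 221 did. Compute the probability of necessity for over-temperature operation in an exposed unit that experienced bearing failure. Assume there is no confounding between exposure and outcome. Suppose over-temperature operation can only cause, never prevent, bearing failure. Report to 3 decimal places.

PN ≈ 0.306

p₁ = P(outcome | exposed) = 1047/3261 = 0.32107
p₀ = P(outcome | unexposed) = 221/992 = 0.22278
Under exogeneity and monotonicity, PN = (p₁ − p₀) / p₁.
PN = (0.32107 − 0.22278) / 0.32107 = 0.098285 / 0.32107 ≈ 0.3061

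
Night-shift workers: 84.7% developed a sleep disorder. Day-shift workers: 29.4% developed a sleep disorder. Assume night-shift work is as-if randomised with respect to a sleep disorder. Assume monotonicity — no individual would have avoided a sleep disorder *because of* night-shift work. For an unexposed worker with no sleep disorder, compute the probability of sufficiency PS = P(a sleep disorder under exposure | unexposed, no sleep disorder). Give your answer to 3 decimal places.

p₁ = 0.847, p₀ = 0.294.
Under exogeneity and monotonicity, PS = (p₁ − p₀) / (1 − p₀).
PS = (0.847 − 0.294) / (1 − 0.294) = 0.553 / 0.706 ≈ 0.7833

PS ≈ 0.783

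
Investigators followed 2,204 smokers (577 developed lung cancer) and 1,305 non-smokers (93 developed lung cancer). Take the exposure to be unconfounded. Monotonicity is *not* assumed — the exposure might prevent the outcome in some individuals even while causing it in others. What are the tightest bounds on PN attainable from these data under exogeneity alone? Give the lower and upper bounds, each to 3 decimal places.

p₁ = P(outcome | exposed) = 577/2204 = 0.2618
p₀ = P(outcome | unexposed) = 93/1305 = 0.071264
Under exogeneity alone the bounds on PN are max{0,(p₁−p₀)/p₁} ≤ PN ≤ min{1,(1−p₀)/p₁}.
  lower = (p₁ − p₀)/p₁ = 0.19053 / 0.2618 ≈ 0.7278
  upper = min{1, (1 − p₀)/p₁} = 0.92874 / 0.2618 ≈ 3.5475 → capped at 1

0.728 ≤ PN ≤ 1.000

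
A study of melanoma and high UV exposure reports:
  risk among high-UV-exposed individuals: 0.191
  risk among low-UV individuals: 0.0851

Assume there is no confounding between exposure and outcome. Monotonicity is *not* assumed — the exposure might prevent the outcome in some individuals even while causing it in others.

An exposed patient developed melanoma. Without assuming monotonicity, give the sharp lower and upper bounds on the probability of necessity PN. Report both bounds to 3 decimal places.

0.554 ≤ PN ≤ 1.000

Let p₁ = 0.191, p₀ = 0.0851.
Under exogeneity alone the bounds on PN are max{0,(p₁−p₀)/p₁} ≤ PN ≤ min{1,(1−p₀)/p₁}.
  lower = (p₁ − p₀)/p₁ = 0.1059 / 0.191 ≈ 0.5545
  upper = min{1, (1 − p₀)/p₁} = 0.9149 / 0.191 ≈ 4.7901 → capped at 1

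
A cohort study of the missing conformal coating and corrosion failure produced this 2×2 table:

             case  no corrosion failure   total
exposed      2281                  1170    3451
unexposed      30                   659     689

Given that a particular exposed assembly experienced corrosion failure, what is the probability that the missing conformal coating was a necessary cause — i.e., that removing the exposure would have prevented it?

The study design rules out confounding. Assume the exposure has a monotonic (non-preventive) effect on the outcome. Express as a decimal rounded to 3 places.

PN ≈ 0.934

p₁ = P(outcome | exposed) = 2281/3451 = 0.66097
p₀ = P(outcome | unexposed) = 30/689 = 0.043541
Under exogeneity and monotonicity, PN = (p₁ − p₀)/p₁.
PN = (0.66097 − 0.043541) / 0.66097 ≈ 0.9341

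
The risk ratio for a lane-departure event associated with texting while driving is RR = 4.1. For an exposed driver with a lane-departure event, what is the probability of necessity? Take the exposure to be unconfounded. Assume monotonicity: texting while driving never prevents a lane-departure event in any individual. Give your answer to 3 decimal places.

PN ≈ 0.756

Under exogeneity and monotonicity, PN = (RR − 1) / RR = 1 − 1/RR.
PN = (4.1 − 1) / 4.1 = 3.1 / 4.1 ≈ 0.7561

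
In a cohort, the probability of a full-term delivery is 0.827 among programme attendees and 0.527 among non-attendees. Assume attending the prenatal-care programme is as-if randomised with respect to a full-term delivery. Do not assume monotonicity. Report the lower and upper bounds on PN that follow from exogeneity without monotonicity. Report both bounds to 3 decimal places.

Let p₁ = 0.827, p₀ = 0.527.
Under exogeneity alone the bounds on PN are max{0,(p₁−p₀)/p₁} ≤ PN ≤ min{1,(1−p₀)/p₁}.
  lower = (p₁ − p₀)/p₁ = 0.3 / 0.827 ≈ 0.3628
  upper = min{1, (1 − p₀)/p₁} = 0.473 / 0.827 ≈ 0.5719

0.363 ≤ PN ≤ 0.572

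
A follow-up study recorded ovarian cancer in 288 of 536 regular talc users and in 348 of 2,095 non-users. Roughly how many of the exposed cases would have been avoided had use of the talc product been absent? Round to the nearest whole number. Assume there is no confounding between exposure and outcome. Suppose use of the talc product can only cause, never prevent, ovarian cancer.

p₁ = P(outcome | exposed) = 288/536 = 0.53731
p₀ = P(outcome | unexposed) = 348/2095 = 0.16611
PN = (p₁ − p₀)/p₁ = (0.53731 − 0.16611) / 0.53731 ≈ 0.69085.
Attributable cases ≈ PN × (exposed cases) = 0.69085 × 288 ≈ 198.97.

about 199 cases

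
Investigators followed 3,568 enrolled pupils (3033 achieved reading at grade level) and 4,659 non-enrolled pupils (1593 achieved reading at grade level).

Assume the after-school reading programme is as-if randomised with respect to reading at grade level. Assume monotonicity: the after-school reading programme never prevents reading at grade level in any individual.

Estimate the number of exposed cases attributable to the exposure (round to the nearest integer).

p₁ = P(outcome | exposed) = 3033/3568 = 0.85006
p₀ = P(outcome | unexposed) = 1593/4659 = 0.34192
PN = (p₁ − p₀)/p₁ = (0.85006 − 0.34192) / 0.85006 ≈ 0.59777.
Attributable cases ≈ PN × (exposed cases) = 0.59777 × 3033 ≈ 1813.03.

about 1813 cases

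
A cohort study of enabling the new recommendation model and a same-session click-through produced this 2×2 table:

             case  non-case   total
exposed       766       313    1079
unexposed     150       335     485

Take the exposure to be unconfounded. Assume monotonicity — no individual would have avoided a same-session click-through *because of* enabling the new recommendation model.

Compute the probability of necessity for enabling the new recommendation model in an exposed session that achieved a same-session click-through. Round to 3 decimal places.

PN ≈ 0.564

p₁ = P(outcome | exposed) = 766/1079 = 0.70992
p₀ = P(outcome | unexposed) = 150/485 = 0.30928
Under exogeneity and monotonicity, PN = (p₁ − p₀)/p₁.
PN = (0.70992 − 0.30928) / 0.70992 ≈ 0.5643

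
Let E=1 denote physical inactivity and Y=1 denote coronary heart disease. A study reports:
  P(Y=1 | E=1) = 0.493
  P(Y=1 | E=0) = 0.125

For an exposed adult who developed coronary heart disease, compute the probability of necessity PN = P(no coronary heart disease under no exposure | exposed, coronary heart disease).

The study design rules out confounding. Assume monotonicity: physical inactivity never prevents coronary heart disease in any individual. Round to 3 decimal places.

Let p₁ = 0.493, p₀ = 0.125.
Under exogeneity and monotonicity, PN = (p₁ − p₀) / p₁.
PN = (0.493 − 0.125) / 0.493 = 0.368 / 0.493 ≈ 0.7465

PN ≈ 0.746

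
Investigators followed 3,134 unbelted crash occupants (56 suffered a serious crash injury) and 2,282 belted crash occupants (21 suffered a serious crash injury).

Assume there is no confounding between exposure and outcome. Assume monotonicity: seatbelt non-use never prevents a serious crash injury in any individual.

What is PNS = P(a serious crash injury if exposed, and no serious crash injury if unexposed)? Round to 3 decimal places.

p₁ = P(outcome | exposed) = 56/3134 = 0.017869
p₀ = P(outcome | unexposed) = 21/2282 = 0.0092025
Under exogeneity and monotonicity, PNS = p₁ − p₀.
PNS = 0.017869 − 0.0092025 = 0.0086661

PNS ≈ 0.009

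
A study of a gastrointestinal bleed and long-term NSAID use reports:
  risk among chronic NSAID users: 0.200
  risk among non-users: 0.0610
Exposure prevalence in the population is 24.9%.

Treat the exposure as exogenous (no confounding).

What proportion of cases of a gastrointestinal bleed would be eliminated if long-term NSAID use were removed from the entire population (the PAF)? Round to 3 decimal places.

Let p₁ = 0.2, p₀ = 0.061.
Overall risk P(Y=1) = π·p₁ + (1−π)·p₀ = 0.249×0.2 + 0.751×0.061 = 0.095611.
Under exogeneity, PAF = [P(Y=1) − p₀] / P(Y=1).
PAF = (0.095611 − 0.061) / 0.095611 ≈ 0.3620

PAF ≈ 0.362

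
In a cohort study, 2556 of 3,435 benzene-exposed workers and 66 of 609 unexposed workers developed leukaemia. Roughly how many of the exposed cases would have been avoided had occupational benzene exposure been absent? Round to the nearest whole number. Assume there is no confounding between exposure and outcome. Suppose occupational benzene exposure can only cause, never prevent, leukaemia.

p₁ = P(outcome | exposed) = 2556/3435 = 0.7441
p₀ = P(outcome | unexposed) = 66/609 = 0.10837
PN = (p₁ − p₀)/p₁ = (0.7441 − 0.10837) / 0.7441 ≈ 0.85436.
Attributable cases ≈ PN × (exposed cases) = 0.85436 × 2556 ≈ 2183.73.

about 2184 cases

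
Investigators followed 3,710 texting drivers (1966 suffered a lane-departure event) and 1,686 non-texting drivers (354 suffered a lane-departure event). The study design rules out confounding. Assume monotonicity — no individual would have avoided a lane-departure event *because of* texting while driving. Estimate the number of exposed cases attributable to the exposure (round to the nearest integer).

p₁ = P(outcome | exposed) = 1966/3710 = 0.52992
p₀ = P(outcome | unexposed) = 354/1686 = 0.20996
PN = (p₁ − p₀)/p₁ = (0.52992 − 0.20996) / 0.52992 ≈ 0.60378.
Attributable cases ≈ PN × (exposed cases) = 0.60378 × 1966 ≈ 1187.03.

about 1187 cases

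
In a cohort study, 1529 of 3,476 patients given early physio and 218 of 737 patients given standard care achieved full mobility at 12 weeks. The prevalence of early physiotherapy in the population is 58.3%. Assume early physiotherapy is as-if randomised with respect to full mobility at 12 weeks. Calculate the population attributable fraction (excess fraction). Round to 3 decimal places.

PAF ≈ 0.221

p₁ = P(outcome | exposed) = 1529/3476 = 0.43987
p₀ = P(outcome | unexposed) = 218/737 = 0.29579
Overall risk P(Y=1) = π·p₁ + (1−π)·p₀ = 0.583×0.43987 + 0.417×0.29579 = 0.37979.
Under exogeneity, PAF = [P(Y=1) − p₀] / P(Y=1).
PAF = (0.37979 − 0.29579) / 0.37979 ≈ 0.2212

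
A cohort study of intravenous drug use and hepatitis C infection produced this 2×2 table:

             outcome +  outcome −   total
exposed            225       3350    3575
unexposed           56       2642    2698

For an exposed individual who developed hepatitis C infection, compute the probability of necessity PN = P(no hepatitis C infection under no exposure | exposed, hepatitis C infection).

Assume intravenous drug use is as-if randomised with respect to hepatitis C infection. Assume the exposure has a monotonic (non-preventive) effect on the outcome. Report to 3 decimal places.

p₁ = P(outcome | exposed) = 225/3575 = 0.062937
p₀ = P(outcome | unexposed) = 56/2698 = 0.020756
Under exogeneity and monotonicity, PN = (p₁ − p₀)/p₁.
PN = (0.062937 − 0.020756) / 0.062937 ≈ 0.6702

PN ≈ 0.670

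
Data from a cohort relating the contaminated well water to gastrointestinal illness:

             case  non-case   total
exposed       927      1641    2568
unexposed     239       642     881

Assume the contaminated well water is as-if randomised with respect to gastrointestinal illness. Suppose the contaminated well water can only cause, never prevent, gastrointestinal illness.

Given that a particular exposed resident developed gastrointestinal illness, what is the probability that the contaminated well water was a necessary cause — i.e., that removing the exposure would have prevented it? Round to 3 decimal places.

p₁ = P(outcome | exposed) = 927/2568 = 0.36098
p₀ = P(outcome | unexposed) = 239/881 = 0.27128
Under exogeneity and monotonicity, PN = (p₁ − p₀) / p₁.
PN = (0.36098 − 0.27128) / 0.36098 = 0.089699 / 0.36098 ≈ 0.2485

PN ≈ 0.248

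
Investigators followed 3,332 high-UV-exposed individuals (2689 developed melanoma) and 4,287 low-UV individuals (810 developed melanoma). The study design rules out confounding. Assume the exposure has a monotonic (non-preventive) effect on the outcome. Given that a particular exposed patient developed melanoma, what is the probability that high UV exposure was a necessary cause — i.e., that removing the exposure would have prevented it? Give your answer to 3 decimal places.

p₁ = P(outcome | exposed) = 2689/3332 = 0.80702
p₀ = P(outcome | unexposed) = 810/4287 = 0.18894
Under exogeneity and monotonicity, PN = (p₁ − p₀) / p₁.
PN = (0.80702 − 0.18894) / 0.80702 = 0.61808 / 0.80702 ≈ 0.7659

PN ≈ 0.766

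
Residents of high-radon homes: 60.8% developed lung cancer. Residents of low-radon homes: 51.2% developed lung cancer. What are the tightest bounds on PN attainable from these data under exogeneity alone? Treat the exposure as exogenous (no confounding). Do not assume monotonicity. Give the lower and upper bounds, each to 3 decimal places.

0.158 ≤ PN ≤ 0.803

p₁ = 0.608, p₀ = 0.512.
Under exogeneity alone the bounds on PN are max{0,(p₁−p₀)/p₁} ≤ PN ≤ min{1,(1−p₀)/p₁}.
  lower = (p₁ − p₀)/p₁ = 0.096 / 0.608 ≈ 0.1579
  upper = min{1, (1 − p₀)/p₁} = 0.488 / 0.608 ≈ 0.8026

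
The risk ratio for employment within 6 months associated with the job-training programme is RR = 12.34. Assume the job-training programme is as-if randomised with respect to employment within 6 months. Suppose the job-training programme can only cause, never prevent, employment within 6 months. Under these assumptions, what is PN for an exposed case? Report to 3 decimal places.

Under exogeneity and monotonicity, PN = (RR − 1) / RR = 1 − 1/RR.
PN = (12.34 − 1) / 12.34 = 11.34 / 12.34 ≈ 0.9190

PN ≈ 0.919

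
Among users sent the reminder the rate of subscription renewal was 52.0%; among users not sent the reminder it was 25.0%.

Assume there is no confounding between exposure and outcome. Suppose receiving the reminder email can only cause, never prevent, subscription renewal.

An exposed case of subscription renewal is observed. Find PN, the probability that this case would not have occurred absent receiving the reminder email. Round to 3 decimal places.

PN ≈ 0.519

p₁ = 0.52, p₀ = 0.25.
Under exogeneity and monotonicity, PN = (p₁ − p₀) / p₁.
PN = (0.52 − 0.25) / 0.52 = 0.27 / 0.52 ≈ 0.5192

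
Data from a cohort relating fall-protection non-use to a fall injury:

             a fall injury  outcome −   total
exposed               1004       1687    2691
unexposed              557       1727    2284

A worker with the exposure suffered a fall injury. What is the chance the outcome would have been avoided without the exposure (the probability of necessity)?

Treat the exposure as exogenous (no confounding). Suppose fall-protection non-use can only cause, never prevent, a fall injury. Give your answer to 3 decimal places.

PN ≈ 0.346

p₁ = P(outcome | exposed) = 1004/2691 = 0.3731
p₀ = P(outcome | unexposed) = 557/2284 = 0.24387
Under exogeneity and monotonicity, PN = (p₁ − p₀)/p₁.
PN = (0.3731 − 0.24387) / 0.3731 ≈ 0.3464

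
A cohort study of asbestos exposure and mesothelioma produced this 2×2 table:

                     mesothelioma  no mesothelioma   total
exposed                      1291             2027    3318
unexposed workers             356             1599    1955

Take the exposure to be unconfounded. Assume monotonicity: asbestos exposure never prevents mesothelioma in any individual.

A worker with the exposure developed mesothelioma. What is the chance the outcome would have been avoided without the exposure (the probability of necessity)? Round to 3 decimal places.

p₁ = P(outcome | exposed) = 1291/3318 = 0.38909
p₀ = P(outcome | unexposed) = 356/1955 = 0.1821
Under exogeneity and monotonicity, PN = (p₁ − p₀)/p₁.
PN = (0.38909 − 0.1821) / 0.38909 ≈ 0.5320

PN ≈ 0.532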